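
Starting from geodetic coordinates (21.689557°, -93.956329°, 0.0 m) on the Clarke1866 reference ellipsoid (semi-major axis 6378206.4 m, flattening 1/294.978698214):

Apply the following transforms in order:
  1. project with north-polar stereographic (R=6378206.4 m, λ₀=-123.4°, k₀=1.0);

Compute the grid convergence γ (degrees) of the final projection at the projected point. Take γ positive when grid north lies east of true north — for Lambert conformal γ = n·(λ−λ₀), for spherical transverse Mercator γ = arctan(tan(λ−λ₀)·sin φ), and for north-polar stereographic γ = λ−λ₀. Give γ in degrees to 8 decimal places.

start: φ=21.689557°, λ=-93.956329°, h=0.000 m
→ into stereo (λ₀=-123.4°): φ=21.68955700°, λ−λ₀=29.44367100°
convergence γ = 29.44367100°

29.44367100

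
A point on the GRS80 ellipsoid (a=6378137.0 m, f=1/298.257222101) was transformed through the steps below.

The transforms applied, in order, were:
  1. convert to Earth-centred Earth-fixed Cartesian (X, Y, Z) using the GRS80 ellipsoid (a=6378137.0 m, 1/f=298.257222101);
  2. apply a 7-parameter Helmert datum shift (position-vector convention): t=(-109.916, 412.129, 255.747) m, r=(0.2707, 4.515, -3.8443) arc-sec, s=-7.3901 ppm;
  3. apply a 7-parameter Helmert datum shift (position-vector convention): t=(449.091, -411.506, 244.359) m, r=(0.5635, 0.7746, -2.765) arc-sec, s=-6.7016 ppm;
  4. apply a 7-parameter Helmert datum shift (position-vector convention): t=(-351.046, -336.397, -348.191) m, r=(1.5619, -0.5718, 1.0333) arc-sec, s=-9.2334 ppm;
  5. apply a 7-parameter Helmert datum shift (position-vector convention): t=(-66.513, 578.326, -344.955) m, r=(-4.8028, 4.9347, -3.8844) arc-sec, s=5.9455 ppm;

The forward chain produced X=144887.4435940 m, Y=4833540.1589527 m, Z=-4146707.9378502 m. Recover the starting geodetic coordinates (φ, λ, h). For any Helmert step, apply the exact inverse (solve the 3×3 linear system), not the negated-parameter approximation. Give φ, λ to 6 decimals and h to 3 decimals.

φ=-40.803253°, λ=88.282381°, h=941.029 m

start: X=144887.4436, Y=4833540.1590, Z=-4146707.9379 m
→ Helmert⁻¹: X=144961.2733, Y=4833032.3719, Z=-4146222.3273
→ Helmert⁻¹: X=145326.3809, Y=4833381.2754, Z=-4145949.4199
→ Helmert⁻¹: X=144829.0337, Y=4833815.7900, Z=-4146234.2270
→ Helmert⁻¹: X=144940.7014, Y=4833436.6401, Z=-4146523.7879
→ geod (Bowring, a=6378137.000): φ=-40.80325300°, λ=88.28238100°, h=941.0290 m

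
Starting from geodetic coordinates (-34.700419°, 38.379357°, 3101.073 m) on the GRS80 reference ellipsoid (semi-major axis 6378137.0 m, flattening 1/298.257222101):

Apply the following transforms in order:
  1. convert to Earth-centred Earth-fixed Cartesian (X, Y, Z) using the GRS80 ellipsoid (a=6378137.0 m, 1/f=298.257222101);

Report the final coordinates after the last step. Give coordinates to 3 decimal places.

start: φ=-34.700419°, λ=38.379357°, h=3101.073 m
→ ECEF (a=6378137.000, f=1/298.257222101): X=4117107.9116, Y=3260765.0274, Z=-3612358.1837

X=4117107.912 m, Y=3260765.027 m, Z=-3612358.184 m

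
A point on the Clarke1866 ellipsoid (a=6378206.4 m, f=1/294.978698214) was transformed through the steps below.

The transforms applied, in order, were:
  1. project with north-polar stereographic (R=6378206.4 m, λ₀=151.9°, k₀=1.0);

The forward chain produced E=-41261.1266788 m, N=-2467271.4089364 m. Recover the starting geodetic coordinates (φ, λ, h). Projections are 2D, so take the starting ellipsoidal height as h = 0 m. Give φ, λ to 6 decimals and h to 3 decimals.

φ=68.103709°, λ=150.941910°, h=0.000 m

start: E=-41261.1267, N=-2467271.4089 m
→ stereo⁻¹: φ=68.10370900°, λ=150.94191000°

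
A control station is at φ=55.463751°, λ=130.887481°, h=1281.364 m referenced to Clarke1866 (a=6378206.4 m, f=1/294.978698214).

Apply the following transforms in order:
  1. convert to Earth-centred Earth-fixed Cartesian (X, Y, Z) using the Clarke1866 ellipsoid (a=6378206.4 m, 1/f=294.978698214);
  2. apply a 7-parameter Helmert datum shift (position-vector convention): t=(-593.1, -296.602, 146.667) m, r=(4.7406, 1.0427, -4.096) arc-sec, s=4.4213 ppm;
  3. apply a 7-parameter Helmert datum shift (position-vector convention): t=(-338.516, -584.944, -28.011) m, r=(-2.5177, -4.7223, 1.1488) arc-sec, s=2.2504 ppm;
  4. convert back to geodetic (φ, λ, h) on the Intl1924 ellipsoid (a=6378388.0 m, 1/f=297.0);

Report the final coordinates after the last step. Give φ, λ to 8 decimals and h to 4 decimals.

start: φ=55.463751°, λ=130.887481°, h=1281.364 m
→ ECEF (a=6378206.400, f=1/294.978698214): X=-2372863.0859, Y=2740517.8064, Z=5231678.5959
→ Helmert 7p (PV): X=-2373385.8086, Y=2740160.2008, Z=5231923.3748
→ Helmert 7p (PV): X=-2373864.7089, Y=2739632.0664, Z=5231819.3536
→ geod (Bowring, a=6378388.000): φ=55.46333851°, λ=130.90861323°, h=1108.5943 m

φ=55.46333851°, λ=130.90861323°, h=1108.5943 m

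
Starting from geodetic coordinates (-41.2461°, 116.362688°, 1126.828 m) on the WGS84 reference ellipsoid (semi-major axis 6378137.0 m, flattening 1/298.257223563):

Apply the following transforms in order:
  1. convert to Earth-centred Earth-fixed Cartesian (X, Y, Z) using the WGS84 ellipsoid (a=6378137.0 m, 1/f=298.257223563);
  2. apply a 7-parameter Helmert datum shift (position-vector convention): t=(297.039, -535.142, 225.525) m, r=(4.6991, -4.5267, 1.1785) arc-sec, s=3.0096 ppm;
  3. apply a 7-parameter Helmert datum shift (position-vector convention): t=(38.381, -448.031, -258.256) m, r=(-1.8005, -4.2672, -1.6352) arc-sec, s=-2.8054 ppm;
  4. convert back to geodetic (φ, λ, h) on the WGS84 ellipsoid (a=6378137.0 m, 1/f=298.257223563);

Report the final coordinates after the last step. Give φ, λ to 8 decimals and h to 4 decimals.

start: φ=-41.246100°, λ=116.362688°, h=1126.828 m
→ ECEF (a=6378137.000, f=1/298.257223563): X=-2132986.4373, Y=4303908.5161, Z=-4183754.4717
→ Helmert 7p (PV): X=-2132628.5911, Y=4303469.4543, Z=-4183490.2975
→ Helmert 7p (PV): X=-2132463.5632, Y=4302989.7392, Z=-4183818.5020
→ geod (Bowring, a=6378137.000): φ=-41.25279848°, λ=116.36196606°, h=375.5412 m

φ=-41.25279848°, λ=116.36196606°, h=375.5412 m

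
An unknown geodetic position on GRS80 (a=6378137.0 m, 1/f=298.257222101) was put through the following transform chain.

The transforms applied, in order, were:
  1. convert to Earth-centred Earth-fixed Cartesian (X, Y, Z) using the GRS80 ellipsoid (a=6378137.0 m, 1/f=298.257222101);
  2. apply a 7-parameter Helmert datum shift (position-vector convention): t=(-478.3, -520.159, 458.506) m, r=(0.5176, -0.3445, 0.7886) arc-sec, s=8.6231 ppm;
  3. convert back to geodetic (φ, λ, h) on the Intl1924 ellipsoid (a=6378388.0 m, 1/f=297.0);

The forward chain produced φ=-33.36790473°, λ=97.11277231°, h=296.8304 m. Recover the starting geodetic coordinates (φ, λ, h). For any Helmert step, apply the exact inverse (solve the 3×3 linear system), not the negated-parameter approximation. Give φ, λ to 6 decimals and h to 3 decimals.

φ=-33.368468°, λ=97.106836°, h=1099.163 m

start: φ=-33.367905°, λ=97.112772°, h=296.830 m
→ ECEF (a=6378388.000, f=1/297.0): X=-660299.6271, Y=5291584.5606, Z=-3488323.8721
→ Helmert⁻¹: X=-659801.2316, Y=5292052.8536, Z=-3488764.4721
→ geod (Bowring, a=6378137.000): φ=-33.36846800°, λ=97.10683600°, h=1099.1630 m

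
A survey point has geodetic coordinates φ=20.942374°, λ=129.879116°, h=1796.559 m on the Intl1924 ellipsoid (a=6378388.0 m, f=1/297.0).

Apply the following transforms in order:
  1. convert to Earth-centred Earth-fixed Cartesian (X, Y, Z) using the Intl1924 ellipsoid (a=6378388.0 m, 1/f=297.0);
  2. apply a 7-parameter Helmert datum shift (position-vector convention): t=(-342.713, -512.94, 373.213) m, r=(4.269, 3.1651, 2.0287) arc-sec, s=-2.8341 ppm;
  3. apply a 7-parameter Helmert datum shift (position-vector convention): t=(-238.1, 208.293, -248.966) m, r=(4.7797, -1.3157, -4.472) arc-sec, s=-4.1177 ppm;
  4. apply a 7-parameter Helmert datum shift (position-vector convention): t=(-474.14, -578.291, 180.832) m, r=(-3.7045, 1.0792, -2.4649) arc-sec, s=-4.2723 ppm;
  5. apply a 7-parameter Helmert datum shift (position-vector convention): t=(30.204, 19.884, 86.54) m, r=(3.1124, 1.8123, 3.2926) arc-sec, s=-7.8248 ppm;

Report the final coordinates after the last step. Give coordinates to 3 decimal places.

X=-3823052.431 m, Y=4573660.296 m, Z=2266732.186 m

start: φ=20.942374°, λ=129.879116°, h=1796.559 m
→ ECEF (a=6378388.000, f=1/297.0): X=-3822188.4163, Y=4574673.4636, Z=2266108.3477
→ Helmert 7p (PV): X=-3822530.5176, Y=4574063.0650, Z=2266628.4694
→ Helmert 7p (PV): X=-3822668.1664, Y=4574282.8753, Z=2266451.7801
→ Helmert 7p (PV): X=-3823059.4533, Y=4573771.4280, Z=2266560.7763
→ Helmert 7p (PV): X=-3823052.4305, Y=4573660.2956, Z=2266732.1857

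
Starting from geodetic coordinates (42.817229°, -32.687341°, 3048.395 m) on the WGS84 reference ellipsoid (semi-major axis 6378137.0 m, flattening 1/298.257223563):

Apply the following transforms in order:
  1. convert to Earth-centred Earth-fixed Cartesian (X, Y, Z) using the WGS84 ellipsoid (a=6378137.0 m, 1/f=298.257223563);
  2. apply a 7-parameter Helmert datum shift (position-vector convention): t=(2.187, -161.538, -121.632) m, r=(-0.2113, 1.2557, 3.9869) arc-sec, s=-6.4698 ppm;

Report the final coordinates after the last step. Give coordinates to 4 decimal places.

X=3945624.9144 m, Y=-2531846.5023 m, Z=4314531.0471 m

start: φ=42.817229°, λ=-32.687341°, h=3048.395 m
→ ECEF (a=6378137.000, f=1/298.257223563): X=3945573.0510, Y=-2531782.0281, Z=4314702.0206
→ Helmert 7p (PV): X=3945624.9144, Y=-2531846.5023, Z=4314531.0471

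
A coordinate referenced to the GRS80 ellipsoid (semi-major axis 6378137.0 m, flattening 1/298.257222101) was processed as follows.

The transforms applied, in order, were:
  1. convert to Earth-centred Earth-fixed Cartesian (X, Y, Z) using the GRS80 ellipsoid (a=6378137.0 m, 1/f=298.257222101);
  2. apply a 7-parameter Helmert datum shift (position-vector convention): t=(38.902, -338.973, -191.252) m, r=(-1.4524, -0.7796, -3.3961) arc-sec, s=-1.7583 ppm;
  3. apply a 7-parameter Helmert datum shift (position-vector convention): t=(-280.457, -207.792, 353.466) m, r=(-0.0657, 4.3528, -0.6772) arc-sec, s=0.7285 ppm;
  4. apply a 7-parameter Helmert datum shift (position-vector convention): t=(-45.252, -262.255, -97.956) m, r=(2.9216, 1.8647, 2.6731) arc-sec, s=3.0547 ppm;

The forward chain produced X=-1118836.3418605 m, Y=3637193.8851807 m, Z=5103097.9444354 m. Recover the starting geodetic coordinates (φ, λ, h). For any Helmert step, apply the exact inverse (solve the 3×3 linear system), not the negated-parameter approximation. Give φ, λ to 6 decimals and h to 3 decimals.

start: X=-1118836.3419, Y=3637193.8852, Z=5103097.9444 m
→ Helmert⁻¹: X=-1118786.6653, Y=3637531.8100, Z=5103118.6744
→ Helmert⁻¹: X=-1118625.0197, Y=3637731.6540, Z=5102739.0434
→ Helmert⁻¹: X=-1118706.5006, Y=3638022.6724, Z=5102969.1131
→ geod (Bowring, a=6378137.000): φ=53.46613200°, λ=107.09287200°, h=1710.8130 m

φ=53.466132°, λ=107.092872°, h=1710.813 m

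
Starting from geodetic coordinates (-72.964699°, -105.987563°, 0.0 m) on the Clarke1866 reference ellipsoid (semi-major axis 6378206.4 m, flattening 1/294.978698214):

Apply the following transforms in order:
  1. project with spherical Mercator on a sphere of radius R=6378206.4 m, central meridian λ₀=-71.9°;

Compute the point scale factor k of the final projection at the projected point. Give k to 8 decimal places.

3.41342542

start: φ=-72.964699°, λ=-105.987563°, h=0.000 m
→ into merc (λ₀=-71.9°): φ=-72.96469900°, λ−λ₀=-34.08756300°
scale k = 3.41342542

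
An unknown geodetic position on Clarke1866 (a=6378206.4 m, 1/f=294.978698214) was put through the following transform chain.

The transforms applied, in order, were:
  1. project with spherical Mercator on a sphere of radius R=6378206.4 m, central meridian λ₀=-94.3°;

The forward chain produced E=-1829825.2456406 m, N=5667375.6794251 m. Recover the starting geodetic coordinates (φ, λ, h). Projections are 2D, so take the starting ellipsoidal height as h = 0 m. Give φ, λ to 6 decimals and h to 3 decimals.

start: E=-1829825.2456, N=5667375.6794 m
→ merc⁻¹: φ=45.29013800°, λ=-110.73742100°

φ=45.290138°, λ=-110.737421°, h=0.000 m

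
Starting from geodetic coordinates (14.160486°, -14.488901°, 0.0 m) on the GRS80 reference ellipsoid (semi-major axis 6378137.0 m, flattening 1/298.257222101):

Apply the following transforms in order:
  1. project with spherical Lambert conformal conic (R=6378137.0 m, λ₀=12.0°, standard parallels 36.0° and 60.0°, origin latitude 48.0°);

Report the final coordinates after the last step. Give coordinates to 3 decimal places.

E=-3213269.861 m, N=-3334030.460 m

start: φ=14.160486°, λ=-14.488901°, h=0.000 m
→ lcc (R=6378137.0, λ₀=12.0°): E=-3213269.8610, N=-3334030.4601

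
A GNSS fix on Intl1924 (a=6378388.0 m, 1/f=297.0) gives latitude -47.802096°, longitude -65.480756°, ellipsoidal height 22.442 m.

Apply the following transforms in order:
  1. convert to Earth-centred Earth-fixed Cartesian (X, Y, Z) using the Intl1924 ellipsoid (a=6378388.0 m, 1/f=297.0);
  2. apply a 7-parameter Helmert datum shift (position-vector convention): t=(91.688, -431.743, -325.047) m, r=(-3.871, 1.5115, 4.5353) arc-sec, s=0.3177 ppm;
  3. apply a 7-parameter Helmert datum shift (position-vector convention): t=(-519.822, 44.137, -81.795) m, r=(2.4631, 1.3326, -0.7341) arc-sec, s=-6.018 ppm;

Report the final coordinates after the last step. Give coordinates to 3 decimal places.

start: φ=-47.802096°, λ=-65.480756°, h=22.442 m
→ ECEF (a=6378388.000, f=1/297.0): X=1781283.9526, Y=-3905194.4802, Z=-4702228.5306
→ Helmert 7p (PV): X=1781427.6153, Y=-3905676.5448, Z=-4702494.8353
→ Helmert 7p (PV): X=1780852.7915, Y=-3905559.0893, Z=-4702606.4789

X=1780852.791 m, Y=-3905559.089 m, Z=-4702606.479 m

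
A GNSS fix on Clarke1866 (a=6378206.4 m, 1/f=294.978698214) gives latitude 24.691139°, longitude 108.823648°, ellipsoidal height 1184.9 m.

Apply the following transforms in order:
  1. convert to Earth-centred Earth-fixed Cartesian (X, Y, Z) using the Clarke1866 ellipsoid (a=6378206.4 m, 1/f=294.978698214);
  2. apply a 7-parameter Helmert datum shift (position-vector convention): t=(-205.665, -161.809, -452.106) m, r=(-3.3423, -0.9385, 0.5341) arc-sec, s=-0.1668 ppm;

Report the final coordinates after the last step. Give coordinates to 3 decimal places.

X=-1871498.825 m, Y=5489258.971 m, Z=2647821.318 m

start: φ=24.691139°, λ=108.823648°, h=1184.900 m
→ ECEF (a=6378206.400, f=1/294.978698214): X=-1871267.2079, Y=5489383.6274, Z=2648371.3299
→ Helmert 7p (PV): X=-1871498.8250, Y=5489258.9714, Z=2647821.3184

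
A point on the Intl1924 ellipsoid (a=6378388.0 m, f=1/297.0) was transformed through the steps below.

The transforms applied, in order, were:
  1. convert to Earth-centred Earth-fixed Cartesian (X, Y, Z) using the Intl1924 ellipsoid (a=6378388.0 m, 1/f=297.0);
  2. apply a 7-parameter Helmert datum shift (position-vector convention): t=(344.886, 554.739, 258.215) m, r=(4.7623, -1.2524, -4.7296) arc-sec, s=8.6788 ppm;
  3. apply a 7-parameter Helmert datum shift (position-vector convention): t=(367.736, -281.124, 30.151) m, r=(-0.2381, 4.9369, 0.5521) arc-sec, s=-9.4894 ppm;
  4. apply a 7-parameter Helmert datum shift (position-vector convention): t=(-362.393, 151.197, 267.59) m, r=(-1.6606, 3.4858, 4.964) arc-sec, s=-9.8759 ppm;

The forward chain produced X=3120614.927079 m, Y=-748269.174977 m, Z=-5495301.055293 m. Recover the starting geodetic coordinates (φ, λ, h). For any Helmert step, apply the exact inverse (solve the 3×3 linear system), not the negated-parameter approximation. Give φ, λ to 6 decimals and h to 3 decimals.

start: X=3120614.9271, Y=-748269.1750, Z=-5495301.0553 m
→ Helmert⁻¹: X=3121083.0036, Y=-748458.6320, Z=-5495576.2001
→ Helmert⁻¹: X=3120874.4145, Y=-748186.6175, Z=-5495584.6678
→ Helmert⁻¹: X=3120486.2464, Y=-748790.1949, Z=-5495796.8446
→ geod (Bowring, a=6378388.000): φ=-59.88674400°, λ=-13.49353700°, h=1758.6920 m

φ=-59.886744°, λ=-13.493537°, h=1758.692 m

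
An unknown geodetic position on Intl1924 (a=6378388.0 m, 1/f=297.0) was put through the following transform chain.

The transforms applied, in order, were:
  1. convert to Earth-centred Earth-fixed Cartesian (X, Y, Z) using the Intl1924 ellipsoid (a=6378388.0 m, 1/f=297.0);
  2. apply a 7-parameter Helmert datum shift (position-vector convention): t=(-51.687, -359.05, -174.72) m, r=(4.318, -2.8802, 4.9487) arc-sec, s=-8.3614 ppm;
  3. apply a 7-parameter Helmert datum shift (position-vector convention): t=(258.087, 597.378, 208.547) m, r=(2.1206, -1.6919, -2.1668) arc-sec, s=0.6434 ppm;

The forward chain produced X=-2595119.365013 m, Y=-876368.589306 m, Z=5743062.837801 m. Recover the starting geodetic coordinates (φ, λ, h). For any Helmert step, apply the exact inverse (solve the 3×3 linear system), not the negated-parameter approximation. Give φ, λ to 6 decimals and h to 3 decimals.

φ=64.650872°, λ=-161.340370°, h=2076.721 m

start: X=-2595119.3650, Y=-876368.5893, Z=5743062.8378 m
→ Helmert⁻¹: X=-2595319.4637, Y=-876933.6244, Z=5742880.8998
→ Helmert⁻¹: X=-2595230.3083, Y=-876399.4104, Z=5743158.2258
→ geod (Bowring, a=6378388.000): φ=64.65087200°, λ=-161.34037000°, h=2076.7210 m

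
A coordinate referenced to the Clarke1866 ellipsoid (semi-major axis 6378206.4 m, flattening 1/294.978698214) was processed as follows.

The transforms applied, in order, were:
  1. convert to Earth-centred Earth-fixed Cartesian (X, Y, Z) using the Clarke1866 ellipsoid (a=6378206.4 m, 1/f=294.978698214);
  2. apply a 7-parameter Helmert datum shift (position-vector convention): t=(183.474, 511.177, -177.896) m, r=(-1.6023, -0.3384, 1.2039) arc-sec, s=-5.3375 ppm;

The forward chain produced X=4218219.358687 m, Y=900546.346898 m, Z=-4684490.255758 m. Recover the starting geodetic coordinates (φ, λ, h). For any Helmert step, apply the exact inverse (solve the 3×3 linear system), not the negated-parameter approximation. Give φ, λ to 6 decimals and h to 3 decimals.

φ=-47.557091°, λ=12.045171°, h=1026.928 m

start: X=4218219.3587, Y=900546.3469, Z=-4684490.2558 m
→ Helmert⁻¹: X=4218055.9667, Y=900051.7432, Z=-4684337.2908
→ geod (Bowring, a=6378206.400): φ=-47.55709100°, λ=12.04517100°, h=1026.9280 m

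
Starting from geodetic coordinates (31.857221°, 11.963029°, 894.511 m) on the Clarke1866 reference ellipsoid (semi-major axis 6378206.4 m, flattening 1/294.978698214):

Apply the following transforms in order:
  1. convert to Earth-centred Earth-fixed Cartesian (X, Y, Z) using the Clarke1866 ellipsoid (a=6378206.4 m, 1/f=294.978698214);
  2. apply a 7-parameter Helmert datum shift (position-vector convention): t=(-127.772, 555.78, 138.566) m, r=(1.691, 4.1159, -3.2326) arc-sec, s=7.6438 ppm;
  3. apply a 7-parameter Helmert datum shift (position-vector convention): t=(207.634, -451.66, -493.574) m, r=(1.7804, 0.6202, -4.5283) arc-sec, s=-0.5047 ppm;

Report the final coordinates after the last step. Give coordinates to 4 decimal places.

start: φ=31.857221°, λ=11.963029°, h=894.511 m
→ ECEF (a=6378206.400, f=1/294.978698214): X=5305520.4322, Y=1124145.5275, Z=3347287.5374
→ Helmert 7p (PV): X=5305517.6262, Y=1124599.3091, Z=3347355.0359
→ Helmert 7p (PV): X=5305757.3366, Y=1124001.7121, Z=3346853.5269

X=5305757.3366 m, Y=1124001.7121 m, Z=3346853.5269 m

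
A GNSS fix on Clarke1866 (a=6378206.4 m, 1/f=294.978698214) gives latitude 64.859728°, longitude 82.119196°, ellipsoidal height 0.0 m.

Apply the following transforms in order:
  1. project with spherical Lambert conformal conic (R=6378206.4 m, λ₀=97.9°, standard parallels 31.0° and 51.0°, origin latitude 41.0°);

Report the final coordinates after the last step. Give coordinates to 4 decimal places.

E=-810425.6473 m, N=2775663.8879 m

start: φ=64.859728°, λ=82.119196°, h=0.000 m
→ lcc (R=6378206.4, λ₀=97.9°): E=-810425.6473, N=2775663.8879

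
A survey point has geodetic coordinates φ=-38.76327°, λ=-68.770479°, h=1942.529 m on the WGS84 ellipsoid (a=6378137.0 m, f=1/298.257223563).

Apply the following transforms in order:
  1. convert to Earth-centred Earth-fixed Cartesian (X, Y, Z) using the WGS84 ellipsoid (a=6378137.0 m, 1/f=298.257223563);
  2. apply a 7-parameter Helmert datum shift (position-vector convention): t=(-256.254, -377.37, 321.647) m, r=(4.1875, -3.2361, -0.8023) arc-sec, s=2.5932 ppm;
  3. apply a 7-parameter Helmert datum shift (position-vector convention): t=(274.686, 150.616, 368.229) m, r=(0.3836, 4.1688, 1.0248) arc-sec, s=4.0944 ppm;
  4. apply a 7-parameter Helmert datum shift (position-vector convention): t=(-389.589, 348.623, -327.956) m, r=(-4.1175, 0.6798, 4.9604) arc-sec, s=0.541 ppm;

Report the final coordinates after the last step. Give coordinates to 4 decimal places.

start: φ=-38.763270°, λ=-68.770479°, h=1942.529 m
→ ECEF (a=6378137.000, f=1/298.257223563): X=1803767.0026, Y=-4643291.6049, Z=-3973075.6194
→ Helmert 7p (PV): X=1803559.6992, Y=-4643607.3720, Z=-3972830.2423
→ Helmert 7p (PV): X=1803784.5461, Y=-4643459.4195, Z=-3972523.3673
→ Helmert 7p (PV): X=1803494.5096, Y=-4643149.2303, Z=-3972766.7236

X=1803494.5096 m, Y=-4643149.2303 m, Z=-3972766.7236 m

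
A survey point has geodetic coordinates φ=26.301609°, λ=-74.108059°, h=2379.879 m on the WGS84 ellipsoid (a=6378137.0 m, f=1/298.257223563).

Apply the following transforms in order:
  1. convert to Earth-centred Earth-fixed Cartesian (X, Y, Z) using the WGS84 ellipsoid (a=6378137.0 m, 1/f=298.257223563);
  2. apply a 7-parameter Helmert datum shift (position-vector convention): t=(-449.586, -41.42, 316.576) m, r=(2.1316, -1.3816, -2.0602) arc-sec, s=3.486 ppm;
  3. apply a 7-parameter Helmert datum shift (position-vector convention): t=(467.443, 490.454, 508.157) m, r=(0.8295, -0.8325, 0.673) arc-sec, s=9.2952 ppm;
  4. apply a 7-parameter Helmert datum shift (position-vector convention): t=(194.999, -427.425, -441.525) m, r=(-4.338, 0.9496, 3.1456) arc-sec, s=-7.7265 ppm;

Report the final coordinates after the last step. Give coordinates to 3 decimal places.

start: φ=26.301609°, λ=-74.108059°, h=2379.879 m
→ ECEF (a=6378137.000, f=1/298.257223563): X=1567293.9504, Y=-5504966.8370, Z=2810111.2899
→ Helmert 7p (PV): X=1566776.0208, Y=-5505072.1423, Z=2810391.2699
→ Helmert 7p (PV): X=1567264.6463, Y=-5504639.0492, Z=2810909.7347
→ Helmert 7p (PV): X=1567544.4233, Y=-5504940.9251, Z=2810555.0443

X=1567544.423 m, Y=-5504940.925 m, Z=2810555.044 m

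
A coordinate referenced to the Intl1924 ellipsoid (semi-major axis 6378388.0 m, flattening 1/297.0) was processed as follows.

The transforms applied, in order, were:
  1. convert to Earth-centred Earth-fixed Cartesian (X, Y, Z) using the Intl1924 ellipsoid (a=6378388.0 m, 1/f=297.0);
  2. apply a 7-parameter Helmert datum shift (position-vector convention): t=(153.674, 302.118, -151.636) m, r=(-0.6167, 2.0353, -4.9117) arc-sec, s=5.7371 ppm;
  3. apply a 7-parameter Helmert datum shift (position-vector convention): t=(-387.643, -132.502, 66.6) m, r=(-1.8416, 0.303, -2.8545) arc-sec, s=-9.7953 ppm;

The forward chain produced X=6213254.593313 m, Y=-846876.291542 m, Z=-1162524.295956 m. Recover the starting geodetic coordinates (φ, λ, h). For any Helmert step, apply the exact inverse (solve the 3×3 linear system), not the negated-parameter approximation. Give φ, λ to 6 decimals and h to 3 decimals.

φ=-10.570564°, λ=-7.760622°, h=143.688 m

start: X=6213254.5933, Y=-846876.2915, Z=-1162524.2960 m
→ Helmert⁻¹: X=6213716.5261, Y=-846655.7120, Z=-1162600.7154
→ Helmert⁻¹: X=6213558.8387, Y=-846801.5346, Z=-1162383.6304
→ geod (Bowring, a=6378388.000): φ=-10.57056400°, λ=-7.76062200°, h=143.6880 m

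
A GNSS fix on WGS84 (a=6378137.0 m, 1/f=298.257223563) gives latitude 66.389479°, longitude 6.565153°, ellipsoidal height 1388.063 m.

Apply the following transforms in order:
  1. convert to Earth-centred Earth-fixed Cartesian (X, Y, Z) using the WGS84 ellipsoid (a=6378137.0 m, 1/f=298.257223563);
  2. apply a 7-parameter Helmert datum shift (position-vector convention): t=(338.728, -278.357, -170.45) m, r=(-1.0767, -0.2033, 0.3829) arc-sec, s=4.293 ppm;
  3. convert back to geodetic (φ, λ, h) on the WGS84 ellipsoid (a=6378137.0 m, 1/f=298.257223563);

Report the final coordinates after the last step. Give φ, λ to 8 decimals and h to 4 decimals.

start: φ=66.389479°, λ=6.565153°, h=1388.063 m
→ ECEF (a=6378137.000, f=1/298.257223563): X=2545517.0183, Y=292957.5817, Z=5822749.3775
→ Helmert 7p (PV): X=2545860.3913, Y=292715.6026, Z=5822604.9042
→ geod (Bowring, a=6378137.000): φ=66.38638502°, λ=6.55890051°, h=1381.2434 m

φ=66.38638502°, λ=6.55890051°, h=1381.2434 m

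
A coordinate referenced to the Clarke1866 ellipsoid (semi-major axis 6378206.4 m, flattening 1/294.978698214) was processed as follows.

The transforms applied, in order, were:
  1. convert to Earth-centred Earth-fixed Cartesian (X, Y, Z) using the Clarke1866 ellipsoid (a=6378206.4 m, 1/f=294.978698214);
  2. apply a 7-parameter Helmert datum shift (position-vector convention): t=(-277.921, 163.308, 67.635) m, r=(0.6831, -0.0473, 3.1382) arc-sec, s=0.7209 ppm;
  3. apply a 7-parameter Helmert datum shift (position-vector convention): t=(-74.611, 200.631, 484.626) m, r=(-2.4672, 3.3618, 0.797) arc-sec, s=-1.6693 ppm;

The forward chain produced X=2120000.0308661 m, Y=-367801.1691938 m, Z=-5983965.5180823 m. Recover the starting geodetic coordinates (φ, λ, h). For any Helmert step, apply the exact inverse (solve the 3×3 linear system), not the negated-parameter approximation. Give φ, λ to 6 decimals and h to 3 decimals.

start: X=2120000.0309, Y=-367801.1692, Z=-5983965.5181 m
→ Helmert⁻¹: X=2120174.2962, Y=-367939.0251, Z=-5984429.9794
→ Helmert⁻¹: X=2120443.7150, Y=-368154.1483, Z=-5984492.5672
→ geod (Bowring, a=6378206.400): φ=-70.34378500°, λ=-9.84958000°, h=665.7920 m

φ=-70.343785°, λ=-9.849580°, h=665.792 m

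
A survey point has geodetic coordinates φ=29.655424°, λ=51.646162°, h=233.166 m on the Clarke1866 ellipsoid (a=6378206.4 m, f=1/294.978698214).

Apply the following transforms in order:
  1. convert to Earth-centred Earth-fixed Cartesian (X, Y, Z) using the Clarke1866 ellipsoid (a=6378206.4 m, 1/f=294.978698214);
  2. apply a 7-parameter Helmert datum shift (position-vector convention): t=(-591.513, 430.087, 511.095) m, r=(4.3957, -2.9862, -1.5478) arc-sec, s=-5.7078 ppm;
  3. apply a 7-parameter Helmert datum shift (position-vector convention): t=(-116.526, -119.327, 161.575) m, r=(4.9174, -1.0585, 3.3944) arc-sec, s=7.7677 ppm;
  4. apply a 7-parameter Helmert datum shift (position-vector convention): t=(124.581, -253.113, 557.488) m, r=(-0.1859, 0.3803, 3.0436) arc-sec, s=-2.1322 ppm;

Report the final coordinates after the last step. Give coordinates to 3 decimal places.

start: φ=29.655424°, λ=51.646162°, h=233.166 m
→ ECEF (a=6378206.400, f=1/294.978698214): X=3442356.0449, Y=4350368.0676, Z=3137181.1917
→ Helmert 7p (PV): X=3441732.1100, Y=4350680.6365, Z=3137816.9267
→ Helmert 7p (PV): X=3441554.6181, Y=4350576.9368, Z=3138124.2596
→ Helmert 7p (PV): X=3441613.4509, Y=4350368.1585, Z=3138664.7902

X=3441613.451 m, Y=4350368.159 m, Z=3138664.790 m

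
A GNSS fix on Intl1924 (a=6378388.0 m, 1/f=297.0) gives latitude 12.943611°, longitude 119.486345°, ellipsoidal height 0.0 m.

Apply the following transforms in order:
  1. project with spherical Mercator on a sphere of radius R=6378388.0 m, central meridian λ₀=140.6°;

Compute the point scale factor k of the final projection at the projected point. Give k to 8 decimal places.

1.02607147

start: φ=12.943611°, λ=119.486345°, h=0.000 m
→ into merc (λ₀=140.6°): φ=12.94361100°, λ−λ₀=-21.11365500°
scale k = 1.02607147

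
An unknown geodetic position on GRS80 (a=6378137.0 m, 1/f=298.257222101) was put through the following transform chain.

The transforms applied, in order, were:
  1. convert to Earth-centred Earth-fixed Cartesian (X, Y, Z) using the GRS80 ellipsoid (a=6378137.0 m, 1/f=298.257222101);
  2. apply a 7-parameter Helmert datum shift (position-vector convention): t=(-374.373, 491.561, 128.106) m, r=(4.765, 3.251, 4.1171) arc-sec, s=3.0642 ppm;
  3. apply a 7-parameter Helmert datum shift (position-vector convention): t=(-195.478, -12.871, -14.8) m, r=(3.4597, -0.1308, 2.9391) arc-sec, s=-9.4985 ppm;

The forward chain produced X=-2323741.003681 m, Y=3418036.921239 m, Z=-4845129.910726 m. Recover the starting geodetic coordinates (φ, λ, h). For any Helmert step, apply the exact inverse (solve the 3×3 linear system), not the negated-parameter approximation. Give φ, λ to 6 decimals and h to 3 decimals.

start: X=-2323741.0037, Y=3418036.9212, Z=-4845129.9107 m
→ Helmert⁻¹: X=-2323521.9645, Y=3418034.0978, Z=-4845216.9901
→ Helmert⁻¹: X=-2322995.8889, Y=3417466.4960, Z=-4845445.8106
→ geod (Bowring, a=6378137.000): φ=-49.73200800°, λ=124.20559700°, h=2451.0100 m

φ=-49.732008°, λ=124.205597°, h=2451.010 m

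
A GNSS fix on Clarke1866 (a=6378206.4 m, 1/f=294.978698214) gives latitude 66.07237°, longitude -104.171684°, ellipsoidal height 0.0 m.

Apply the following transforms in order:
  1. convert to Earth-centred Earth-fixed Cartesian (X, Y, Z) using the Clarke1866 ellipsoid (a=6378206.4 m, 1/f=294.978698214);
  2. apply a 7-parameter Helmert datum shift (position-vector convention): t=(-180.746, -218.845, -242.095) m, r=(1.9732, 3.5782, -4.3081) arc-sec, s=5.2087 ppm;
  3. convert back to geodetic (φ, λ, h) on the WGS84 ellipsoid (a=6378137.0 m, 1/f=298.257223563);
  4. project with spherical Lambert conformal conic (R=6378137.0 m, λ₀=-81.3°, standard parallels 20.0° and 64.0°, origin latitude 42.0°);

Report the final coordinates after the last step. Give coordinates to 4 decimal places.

E=-1039314.8123 m, N=2696409.8689 m

start: φ=66.072370°, λ=-104.171684°, h=0.000 m
→ ECEF (a=6378206.400, f=1/294.978698214): X=-635141.8446, Y=-2515282.5930, Z=5807035.3313
→ Helmert 7p (PV): X=-635277.6954, Y=-2515556.8260, Z=5806810.4395
→ geod (Bowring, a=6378137.000): φ=66.06751412°, λ=-104.17311006°, h=-213.4796 m
→ lcc (R=6378137.0, λ₀=-81.3°): E=-1039314.8123, N=2696409.8689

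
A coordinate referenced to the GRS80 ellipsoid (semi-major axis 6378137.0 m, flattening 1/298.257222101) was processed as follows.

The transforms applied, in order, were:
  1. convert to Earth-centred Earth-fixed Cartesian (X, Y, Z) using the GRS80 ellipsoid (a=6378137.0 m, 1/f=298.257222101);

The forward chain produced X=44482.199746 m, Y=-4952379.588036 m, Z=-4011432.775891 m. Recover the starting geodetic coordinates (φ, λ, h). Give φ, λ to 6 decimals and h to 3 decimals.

start: X=44482.1997, Y=-4952379.5880, Z=-4011432.7759 m
→ geod (Bowring, a=6378137.000): φ=-39.19462800°, λ=-89.48538400°, h=3713.9000 m

φ=-39.194628°, λ=-89.485384°, h=3713.900 m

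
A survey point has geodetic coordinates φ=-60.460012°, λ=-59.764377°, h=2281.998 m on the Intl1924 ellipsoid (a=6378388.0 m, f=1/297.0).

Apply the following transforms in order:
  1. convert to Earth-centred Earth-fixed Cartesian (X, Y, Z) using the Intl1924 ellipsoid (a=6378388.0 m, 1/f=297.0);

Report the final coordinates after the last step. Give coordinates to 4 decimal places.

X=1588168.5909 m, Y=-2724848.5926 m, Z=-5528029.9728 m

start: φ=-60.460012°, λ=-59.764377°, h=2281.998 m
→ ECEF (a=6378388.000, f=1/297.0): X=1588168.5909, Y=-2724848.5926, Z=-5528029.9728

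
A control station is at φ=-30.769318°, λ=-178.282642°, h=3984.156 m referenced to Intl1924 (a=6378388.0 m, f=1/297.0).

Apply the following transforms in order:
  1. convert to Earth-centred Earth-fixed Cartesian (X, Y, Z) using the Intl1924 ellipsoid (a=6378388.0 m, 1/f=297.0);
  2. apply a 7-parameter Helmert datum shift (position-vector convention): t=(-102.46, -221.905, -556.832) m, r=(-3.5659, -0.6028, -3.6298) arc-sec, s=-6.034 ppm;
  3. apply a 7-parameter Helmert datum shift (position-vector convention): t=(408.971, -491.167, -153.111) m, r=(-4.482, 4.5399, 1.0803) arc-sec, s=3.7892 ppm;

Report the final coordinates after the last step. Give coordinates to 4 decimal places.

start: φ=-30.769318°, λ=-178.282642°, h=3984.156 m
→ ECEF (a=6378388.000, f=1/297.0): X=-5486313.2693, Y=-164493.5576, Z=-3246030.4138
→ Helmert 7p (PV): X=-5486376.0332, Y=-164674.0407, Z=-3246580.8490
→ Helmert 7p (PV): X=-5486058.4464, Y=-165265.1127, Z=-3246621.9277

X=-5486058.4464 m, Y=-165265.1127 m, Z=-3246621.9277 m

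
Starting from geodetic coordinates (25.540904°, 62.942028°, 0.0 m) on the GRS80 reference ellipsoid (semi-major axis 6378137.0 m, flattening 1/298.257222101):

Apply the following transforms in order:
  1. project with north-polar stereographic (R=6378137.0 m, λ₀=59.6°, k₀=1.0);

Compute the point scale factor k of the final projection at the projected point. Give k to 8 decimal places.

1.39747233

start: φ=25.540904°, λ=62.942028°, h=0.000 m
→ into stereo (λ₀=59.6°): φ=25.54090400°, λ−λ₀=3.34202800°
scale k = 1.39747233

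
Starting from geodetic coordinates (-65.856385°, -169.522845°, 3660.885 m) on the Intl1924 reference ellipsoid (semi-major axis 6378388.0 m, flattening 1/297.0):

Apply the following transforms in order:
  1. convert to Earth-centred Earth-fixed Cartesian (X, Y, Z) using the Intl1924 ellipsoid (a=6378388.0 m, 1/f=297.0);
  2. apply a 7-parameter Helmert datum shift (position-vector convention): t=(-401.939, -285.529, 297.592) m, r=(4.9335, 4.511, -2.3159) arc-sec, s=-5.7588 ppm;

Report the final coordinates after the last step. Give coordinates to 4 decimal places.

X=-2574626.8595 m, Y=-476136.2453 m, Z=-5800512.1829 m

start: φ=-65.856385°, λ=-169.522845°, h=3660.885 m
→ ECEF (a=6378388.000, f=1/297.0): X=-2574107.5352, Y=-476021.1055, Z=-5800888.0908
→ Helmert 7p (PV): X=-2574626.8595, Y=-476136.2453, Z=-5800512.1829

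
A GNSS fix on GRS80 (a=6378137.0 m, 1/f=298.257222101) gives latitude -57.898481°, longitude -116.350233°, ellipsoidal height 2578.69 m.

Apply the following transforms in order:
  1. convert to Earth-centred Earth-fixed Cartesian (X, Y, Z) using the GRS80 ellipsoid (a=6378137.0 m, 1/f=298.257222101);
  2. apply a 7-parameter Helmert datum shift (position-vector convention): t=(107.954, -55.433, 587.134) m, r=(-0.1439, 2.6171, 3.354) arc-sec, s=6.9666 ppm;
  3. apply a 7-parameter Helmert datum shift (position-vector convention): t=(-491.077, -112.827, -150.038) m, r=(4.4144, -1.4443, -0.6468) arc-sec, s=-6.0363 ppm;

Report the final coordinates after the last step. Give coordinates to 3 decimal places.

start: φ=-57.898481°, λ=-116.350233°, h=2578.690 m
→ ECEF (a=6378137.000, f=1/298.257222101): X=-1508677.5887, Y=-3045851.2983, Z=-5381921.9390
→ Helmert 7p (PV): X=-1508598.9038, Y=-3045956.2375, Z=-5381351.0315
→ Helmert 7p (PV): X=-1509052.7449, Y=-3045930.7787, Z=-5381544.3374

X=-1509052.745 m, Y=-3045930.779 m, Z=-5381544.337 m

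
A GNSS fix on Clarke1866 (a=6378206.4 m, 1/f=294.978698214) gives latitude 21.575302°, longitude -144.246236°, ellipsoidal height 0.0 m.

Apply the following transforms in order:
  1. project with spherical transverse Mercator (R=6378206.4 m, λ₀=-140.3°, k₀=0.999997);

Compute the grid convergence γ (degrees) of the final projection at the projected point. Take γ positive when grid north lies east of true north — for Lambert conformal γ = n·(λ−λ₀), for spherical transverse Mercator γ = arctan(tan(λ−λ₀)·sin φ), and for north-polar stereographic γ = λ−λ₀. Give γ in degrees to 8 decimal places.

start: φ=21.575302°, λ=-144.246236°, h=0.000 m
→ into tm (λ₀=-140.3°): φ=21.57530200°, λ−λ₀=-3.94623600°
convergence γ = -1.45311193°

-1.45311193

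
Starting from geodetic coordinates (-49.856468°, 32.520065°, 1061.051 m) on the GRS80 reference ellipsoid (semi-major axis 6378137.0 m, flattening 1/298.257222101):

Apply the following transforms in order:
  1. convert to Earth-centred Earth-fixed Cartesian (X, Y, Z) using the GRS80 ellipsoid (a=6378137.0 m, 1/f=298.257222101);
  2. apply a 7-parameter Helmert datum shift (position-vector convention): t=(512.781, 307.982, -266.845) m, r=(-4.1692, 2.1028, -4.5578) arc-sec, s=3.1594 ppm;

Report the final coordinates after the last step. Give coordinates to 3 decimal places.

X=3475165.582 m, Y=2215442.471 m, Z=-4853685.279 m

start: φ=-49.856468°, λ=32.520065°, h=1061.051 m
→ ECEF (a=6378137.000, f=1/298.257222101): X=3474642.3505, Y=2215302.3682, Z=-4853322.8996
→ Helmert 7p (PV): X=3475165.5825, Y=2215442.4706, Z=-4853685.2788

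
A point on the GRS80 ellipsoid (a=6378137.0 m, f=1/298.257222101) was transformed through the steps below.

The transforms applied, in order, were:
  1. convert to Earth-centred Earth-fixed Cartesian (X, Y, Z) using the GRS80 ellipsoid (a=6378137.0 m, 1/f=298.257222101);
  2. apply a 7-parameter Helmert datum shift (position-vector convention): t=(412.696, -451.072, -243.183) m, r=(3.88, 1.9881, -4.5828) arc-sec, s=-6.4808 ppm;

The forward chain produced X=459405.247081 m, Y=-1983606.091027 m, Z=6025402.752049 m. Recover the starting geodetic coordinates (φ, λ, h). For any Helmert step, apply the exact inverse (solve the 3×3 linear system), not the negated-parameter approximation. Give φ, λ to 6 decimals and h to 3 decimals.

start: X=459405.2471, Y=-1983606.0910, Z=6025402.7520 m
→ Helmert⁻¹: X=458981.5056, Y=-1983044.3253, Z=6025726.7128
→ geod (Bowring, a=6378137.000): φ=71.45157700°, λ=-76.96819400°, h=1296.2210 m

φ=71.451577°, λ=-76.968194°, h=1296.221 m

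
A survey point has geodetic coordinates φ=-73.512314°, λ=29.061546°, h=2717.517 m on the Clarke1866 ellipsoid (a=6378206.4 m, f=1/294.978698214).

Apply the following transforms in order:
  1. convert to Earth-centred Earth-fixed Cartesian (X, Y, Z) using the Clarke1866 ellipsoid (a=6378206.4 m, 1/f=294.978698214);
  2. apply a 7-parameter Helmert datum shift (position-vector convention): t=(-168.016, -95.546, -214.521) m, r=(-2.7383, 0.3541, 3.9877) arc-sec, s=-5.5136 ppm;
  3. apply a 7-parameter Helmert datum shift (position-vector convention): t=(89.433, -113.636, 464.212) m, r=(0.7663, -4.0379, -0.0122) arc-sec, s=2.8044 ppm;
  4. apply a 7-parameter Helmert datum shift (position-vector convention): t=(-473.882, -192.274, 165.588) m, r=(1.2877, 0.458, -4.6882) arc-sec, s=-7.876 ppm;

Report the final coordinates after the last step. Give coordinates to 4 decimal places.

start: φ=-73.512314°, λ=29.061546°, h=2717.517 m
→ ECEF (a=6378206.400, f=1/294.978698214): X=1587908.7219, Y=882423.2980, Z=-6096139.4497
→ Helmert 7p (PV): X=1587704.4257, Y=882272.6557, Z=-6096334.7997
→ Helmert 7p (PV): X=1587917.7074, Y=882184.0487, Z=-6095853.3250
→ Helmert 7p (PV): X=1587437.8346, Y=881986.7909, Z=-6095637.7445

X=1587437.8346 m, Y=881986.7909 m, Z=-6095637.7445 m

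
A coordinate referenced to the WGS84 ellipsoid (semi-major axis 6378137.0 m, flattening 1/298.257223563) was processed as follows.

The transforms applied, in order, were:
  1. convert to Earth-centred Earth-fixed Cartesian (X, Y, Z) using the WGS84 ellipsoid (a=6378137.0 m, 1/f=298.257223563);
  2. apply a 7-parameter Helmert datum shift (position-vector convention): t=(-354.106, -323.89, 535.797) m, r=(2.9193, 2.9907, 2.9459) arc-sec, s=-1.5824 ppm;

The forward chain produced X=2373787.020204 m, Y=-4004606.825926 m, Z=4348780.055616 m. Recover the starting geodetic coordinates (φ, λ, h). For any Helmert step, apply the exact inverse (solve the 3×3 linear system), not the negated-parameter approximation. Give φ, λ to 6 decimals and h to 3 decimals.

start: X=2373787.0202, Y=-4004606.8259, Z=4348780.0556 m
→ Helmert⁻¹: X=2374024.6457, Y=-4004261.6356, Z=4348342.2340
→ geod (Bowring, a=6378137.000): φ=43.24048500°, λ=-59.33737900°, h=1955.1710 m

φ=43.240485°, λ=-59.337379°, h=1955.171 m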